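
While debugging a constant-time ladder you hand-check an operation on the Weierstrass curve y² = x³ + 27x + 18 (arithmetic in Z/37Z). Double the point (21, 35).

tangent at (21, 35): λ = (3·21² + 27)/(2·35) ≡ 18/33. 33⁻¹ ≡ 9 (mod 37) since 33·9 = 297 ≡ 1, so λ ≡ 18·9 ≡ 14.
  x = λ² - 21 - 21 = 196 - 42 ≡ 6; y = λ·(21 - 6) - 35 ≡ 27. → (6, 27)

(6, 27)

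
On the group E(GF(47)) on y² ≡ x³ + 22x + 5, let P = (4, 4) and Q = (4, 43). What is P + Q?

O

The two points share x = 4 and their y-coordinates satisfy 4 + 43 ≡ 0 (mod 47), so they are inverses. Their sum is 𝒪.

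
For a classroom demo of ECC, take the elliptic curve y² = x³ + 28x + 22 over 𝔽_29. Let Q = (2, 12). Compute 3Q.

O

Repeated addition: build up to 3Q.
2Q: tangent at (2, 12): λ = (3·2² + 28)/(2·12) ≡ 11/24. 24⁻¹ ≡ 23 (mod 29), so λ ≡ 11·23 ≡ 21.
  x = λ² - 2 - 2 = 441 - 4 ≡ 2; y = λ·(2 - 2) - 12 ≡ 17. → (2, 17)
3Q: (2, 17) + (2, 12): same x and y₁ ≡ -y₂, so the sum is O.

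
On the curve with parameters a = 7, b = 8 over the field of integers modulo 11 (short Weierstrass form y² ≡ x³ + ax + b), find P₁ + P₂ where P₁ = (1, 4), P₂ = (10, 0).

(1, 4) + (10, 0). λ = (0 - 4)/(10 - 1) ≡ 7/9 mod 11. 9⁻¹ ≡ 5 (mod 11), so λ ≡ 2.
  x = λ² - 1 - 10 = 4 - 11 ≡ 4; y = λ·(1 - 4) - 4 ≡ 1. → (4, 1)

(4, 1)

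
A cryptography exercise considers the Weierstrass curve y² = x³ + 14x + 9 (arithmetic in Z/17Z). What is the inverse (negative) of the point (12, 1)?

-(12, 1) = (12, -1 mod 17) = (12, 16).

(12, 16)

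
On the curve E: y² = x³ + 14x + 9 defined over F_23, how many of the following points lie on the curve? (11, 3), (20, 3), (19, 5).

(11, 3): 3² ≡ 9, rhs ≡ 22 → off.
(20, 3): 3² ≡ 9, rhs ≡ 9 → on.
(19, 5): 5² ≡ 2, rhs ≡ 4 → off.

1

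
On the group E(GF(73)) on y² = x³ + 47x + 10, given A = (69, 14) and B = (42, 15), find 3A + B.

(19, 30)

First 3A:
Repeated addition: build up to 3A.
2A: tangent at (69, 14): λ = (3·69² + 47)/(2·14) ≡ 22/28. 28⁻¹ ≡ 60 (mod 73), so λ ≡ 22·60 ≡ 6.
  x = λ² - 69 - 69 = 36 - 138 ≡ 44; y = λ·(69 - 44) - 14 ≡ 63. → (44, 63)
3A: (44, 63) + (69, 14). λ = (14 - 63)/(69 - 44) ≡ 24/25 mod 73. 25⁻¹ ≡ 38 (mod 73) since 25·38 = 950 ≡ 1, so λ ≡ 36.
  x = λ² - 44 - 69 = 1296 - 113 ≡ 15; y = λ·(44 - 15) - 63 ≡ 32. → (15, 32)
3A = (15, 32).
Finally 3A + B:
(15, 32) + (42, 15). λ = (15 - 32)/(42 - 15) ≡ 56/27 mod 73. 27⁻¹ ≡ 46 (mod 73) since 27·46 = 1242 ≡ 1, so λ ≡ 21.
  x = λ² - 15 - 42 = 441 - 57 ≡ 19; y = λ·(15 - 19) - 32 ≡ 30. → (19, 30)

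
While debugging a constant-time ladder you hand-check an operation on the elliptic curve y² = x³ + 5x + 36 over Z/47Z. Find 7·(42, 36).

(18, 41)

Write P = (42, 36).
Repeated addition: build up to 7P.
2P: tangent at (42, 36): λ = (3·42² + 5)/(2·36) ≡ 33/25. 25⁻¹ ≡ 32 (mod 47) since 25·32 = 800 ≡ 1, so λ ≡ 33·32 ≡ 22.
  x = λ² - 42 - 42 = 484 - 84 ≡ 24; y = λ·(42 - 24) - 36 ≡ 31. → (24, 31)
3P: (24, 31) + (42, 36). λ = (36 - 31)/(42 - 24) ≡ 5/18 mod 47. 18⁻¹ ≡ 34 (mod 47), so λ ≡ 29.
  x = λ² - 24 - 42 = 841 - 66 ≡ 23; y = λ·(24 - 23) - 31 ≡ 45. → (23, 45)
4P: (23, 45) + (42, 36). λ = (36 - 45)/(42 - 23) ≡ 38/19 mod 47. 19⁻¹ ≡ 5 (mod 47), so λ ≡ 2.
  x = λ² - 23 - 42 = 4 - 65 ≡ 33; y = λ·(23 - 33) - 45 ≡ 29. → (33, 29)
5P: (33, 29) + (42, 36). λ = (36 - 29)/(42 - 33) ≡ 7/9 mod 47. 9⁻¹ ≡ 21 (mod 47) since 9·21 = 189 ≡ 1, so λ ≡ 6.
  x = λ² - 33 - 42 = 36 - 75 ≡ 8; y = λ·(33 - 8) - 29 ≡ 27. → (8, 27)
6P: (8, 27) + (42, 36). λ = (36 - 27)/(42 - 8) ≡ 9/34 mod 47. 34⁻¹ ≡ 18 (mod 47) since 34·18 = 612 ≡ 1, so λ ≡ 21.
  x = λ² - 8 - 42 = 441 - 50 ≡ 15; y = λ·(8 - 15) - 27 ≡ 14. → (15, 14)
7P: (15, 14) + (42, 36). λ = (36 - 14)/(42 - 15) ≡ 22/27 mod 47. 27⁻¹ ≡ 7 (mod 47) since 27·7 = 189 ≡ 1, so λ ≡ 13.
  x = λ² - 15 - 42 = 169 - 57 ≡ 18; y = λ·(15 - 18) - 14 ≡ 41. → (18, 41)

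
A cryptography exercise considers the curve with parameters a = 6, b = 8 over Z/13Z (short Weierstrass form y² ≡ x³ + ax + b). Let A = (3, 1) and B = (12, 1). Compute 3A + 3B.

First 3A:
Repeated addition: build up to 3A.
2A: tangent at (3, 1): λ = (3·3² + 6)/(2·1) ≡ 7/2. 2⁻¹ ≡ 7 (mod 13), so λ ≡ 7·7 ≡ 10.
  x = λ² - 3 - 3 = 100 - 6 ≡ 3; y = λ·(3 - 3) - 1 ≡ 12. → (3, 12)
3A: (3, 12) + (3, 1): same x and y₁ ≡ -y₂, so the sum is O.
3A = O.
Next 3B:
Repeated addition: build up to 3B.
2B: tangent at (12, 1): λ = (3·12² + 6)/(2·1) ≡ 9/2. 2⁻¹ ≡ 7 (mod 13), so λ ≡ 9·7 ≡ 11.
  x = λ² - 12 - 12 = 121 - 24 ≡ 6; y = λ·(12 - 6) - 1 ≡ 0. → (6, 0)
3B: (6, 0) + (12, 1). λ = (1 - 0)/(12 - 6) ≡ 1/6 mod 13. 6⁻¹ ≡ 11 (mod 13), so λ ≡ 11.
  x = λ² - 6 - 12 = 121 - 18 ≡ 12; y = λ·(6 - 12) - 0 ≡ 12. → (12, 12)
3B = (12, 12).
Finally 3A + 3B:
O + (12, 12) = (12, 12) (identity).

(12, 12)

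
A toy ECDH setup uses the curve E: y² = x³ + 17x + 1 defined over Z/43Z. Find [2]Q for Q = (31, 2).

tangent at (31, 2): λ = (3·31² + 17)/(2·2) ≡ 19/4. 4⁻¹ ≡ 11 (mod 43) since 4·11 = 44 ≡ 1, so λ ≡ 19·11 ≡ 37.
  x = λ² - 31 - 31 = 1369 - 62 ≡ 17; y = λ·(31 - 17) - 2 ≡ 0. → (17, 0)

(17, 0)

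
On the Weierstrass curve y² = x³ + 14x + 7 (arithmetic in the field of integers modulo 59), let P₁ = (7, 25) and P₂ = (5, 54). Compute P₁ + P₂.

(36, 12)

(7, 25) + (5, 54). λ = (54 - 25)/(5 - 7) ≡ 29/57 mod 59. 57⁻¹ ≡ 29 (mod 59) since 57·29 = 1653 ≡ 1, so λ ≡ 15.
  x = λ² - 7 - 5 = 225 - 12 ≡ 36; y = λ·(7 - 36) - 25 ≡ 12. → (36, 12)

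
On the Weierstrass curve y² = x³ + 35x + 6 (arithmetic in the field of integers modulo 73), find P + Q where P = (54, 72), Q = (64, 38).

(54, 72) + (64, 38). λ = (38 - 72)/(64 - 54) ≡ 39/10 mod 73. 10⁻¹ ≡ 22 (mod 73) since 10·22 = 220 ≡ 1, so λ ≡ 55.
  x = λ² - 54 - 64 = 3025 - 118 ≡ 60; y = λ·(54 - 60) - 72 ≡ 36. → (60, 36)

(60, 36)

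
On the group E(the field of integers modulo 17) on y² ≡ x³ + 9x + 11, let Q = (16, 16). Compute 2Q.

(4, 14)

tangent at (16, 16): λ = (3·16² + 9)/(2·16) ≡ 12/15. 15⁻¹ ≡ 8 (mod 17), so λ ≡ 12·8 ≡ 11.
  x = λ² - 16 - 16 = 121 - 32 ≡ 4; y = λ·(16 - 4) - 16 ≡ 14. → (4, 14)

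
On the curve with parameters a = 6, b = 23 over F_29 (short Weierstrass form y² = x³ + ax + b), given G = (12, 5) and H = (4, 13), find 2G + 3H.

(26, 23)

First 2G:
Repeated addition: build up to 2G.
2G: tangent at (12, 5): λ = (3·12² + 6)/(2·5) ≡ 3/10. 10⁻¹ ≡ 3 (mod 29) since 10·3 = 30 ≡ 1, so λ ≡ 3·3 ≡ 9.
  x = λ² - 12 - 12 = 81 - 24 ≡ 28; y = λ·(12 - 28) - 5 ≡ 25. → (28, 25)
2G = (28, 25).
Next 3H:
Repeated addition: build up to 3H.
2H: tangent at (4, 13): λ = (3·4² + 6)/(2·13) ≡ 25/26. 26⁻¹ ≡ 19 (mod 29), so λ ≡ 25·19 ≡ 11.
  x = λ² - 4 - 4 = 121 - 8 ≡ 26; y = λ·(4 - 26) - 13 ≡ 6. → (26, 6)
3H: (26, 6) + (4, 13). λ = (13 - 6)/(4 - 26) ≡ 7/7 mod 29. 7⁻¹ ≡ 25 (mod 29) since 7·25 = 175 ≡ 1, so λ ≡ 1.
  x = λ² - 26 - 4 = 1 - 30 ≡ 0; y = λ·(26 - 0) - 6 ≡ 20. → (0, 20)
3H = (0, 20).
Finally 2G + 3H:
(28, 25) + (0, 20). λ = (20 - 25)/(0 - 28) ≡ 24/1 mod 29. 1⁻¹ ≡ 1 (mod 29), so λ ≡ 24.
  x = λ² - 28 - 0 = 576 - 28 ≡ 26; y = λ·(28 - 26) - 25 ≡ 23. → (26, 23)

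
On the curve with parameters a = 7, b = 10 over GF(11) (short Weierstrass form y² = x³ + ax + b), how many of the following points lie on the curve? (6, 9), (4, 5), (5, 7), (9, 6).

3

(6, 9): 9² ≡ 4, rhs ≡ 4 → on.
(4, 5): 5² ≡ 3, rhs ≡ 3 → on.
(5, 7): 7² ≡ 5, rhs ≡ 5 → on.
(9, 6): 6² ≡ 3, rhs ≡ 10 → off.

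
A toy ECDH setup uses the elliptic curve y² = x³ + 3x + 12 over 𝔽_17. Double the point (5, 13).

tangent at (5, 13): λ = (3·5² + 3)/(2·13) ≡ 10/9. 9⁻¹ ≡ 2 (mod 17), so λ ≡ 10·2 ≡ 3.
  x = λ² - 5 - 5 = 9 - 10 ≡ 16; y = λ·(5 - 16) - 13 ≡ 5. → (16, 5)

(16, 5)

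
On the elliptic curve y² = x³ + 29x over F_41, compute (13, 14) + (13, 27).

The two points share x = 13 and their y-coordinates satisfy 14 + 27 ≡ 0 (mod 41), so they are inverses. Their sum is the point at infinity.

O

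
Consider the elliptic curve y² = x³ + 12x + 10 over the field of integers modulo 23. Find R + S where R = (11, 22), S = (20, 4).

(11, 22) + (20, 4). λ = (4 - 22)/(20 - 11) ≡ 5/9 mod 23. 9⁻¹ ≡ 18 (mod 23), so λ ≡ 21.
  x = λ² - 11 - 20 = 441 - 31 ≡ 19; y = λ·(11 - 19) - 22 ≡ 17. → (19, 17)

(19, 17)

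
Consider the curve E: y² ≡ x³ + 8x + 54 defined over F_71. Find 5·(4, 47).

Write Q = (4, 47).
Double-and-add on 5 = (101)₂. Start with Q = (4, 47) for the leading 1-bit.
double: tangent at (4, 47): λ = (3·4² + 8)/(2·47) ≡ 56/23. 23⁻¹ ≡ 34 (mod 71), so λ ≡ 56·34 ≡ 58.
  x = λ² - 4 - 4 = 3364 - 8 ≡ 19; y = λ·(4 - 19) - 47 ≡ 6. → (19, 6)
double: tangent at (19, 6): λ = (3·19² + 8)/(2·6) ≡ 26/12. 12⁻¹ ≡ 6 (mod 71), so λ ≡ 26·6 ≡ 14.
  x = λ² - 19 - 19 = 196 - 38 ≡ 16; y = λ·(19 - 16) - 6 ≡ 36. → (16, 36)
add Q: (16, 36) + (4, 47). λ = (47 - 36)/(4 - 16) ≡ 11/59 mod 71. 59⁻¹ ≡ 65 (mod 71) since 59·65 = 3835 ≡ 1, so λ ≡ 5.
  x = λ² - 16 - 4 = 25 - 20 ≡ 5; y = λ·(16 - 5) - 36 ≡ 19. → (5, 19)

(5, 19)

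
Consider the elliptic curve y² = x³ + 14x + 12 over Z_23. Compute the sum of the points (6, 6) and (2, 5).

(5, 0)

(6, 6) + (2, 5). λ = (5 - 6)/(2 - 6) ≡ 22/19 mod 23. 19⁻¹ ≡ 17 (mod 23) since 19·17 = 323 ≡ 1, so λ ≡ 6.
  x = λ² - 6 - 2 = 36 - 8 ≡ 5; y = λ·(6 - 5) - 6 ≡ 0. → (5, 0)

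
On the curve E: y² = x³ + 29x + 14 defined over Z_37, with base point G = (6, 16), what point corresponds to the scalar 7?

(34, 23)

Repeated addition: build up to 7G.
2G: tangent at (6, 16): λ = (3·6² + 29)/(2·16) ≡ 26/32. 32⁻¹ ≡ 22 (mod 37), so λ ≡ 26·22 ≡ 17.
  x = λ² - 6 - 6 = 289 - 12 ≡ 18; y = λ·(6 - 18) - 16 ≡ 2. → (18, 2)
3G: (18, 2) + (6, 16). λ = (16 - 2)/(6 - 18) ≡ 14/25 mod 37. 25⁻¹ ≡ 3 (mod 37), so λ ≡ 5.
  x = λ² - 18 - 6 = 25 - 24 ≡ 1; y = λ·(18 - 1) - 2 ≡ 9. → (1, 9)
4G: (1, 9) + (6, 16). λ = (16 - 9)/(6 - 1) ≡ 7/5 mod 37. 5⁻¹ ≡ 15 (mod 37) since 5·15 = 75 ≡ 1, so λ ≡ 31.
  x = λ² - 1 - 6 = 961 - 7 ≡ 29; y = λ·(1 - 29) - 9 ≡ 11. → (29, 11)
5G: (29, 11) + (6, 16). λ = (16 - 11)/(6 - 29) ≡ 5/14 mod 37. 14⁻¹ ≡ 8 (mod 37), so λ ≡ 3.
  x = λ² - 29 - 6 = 9 - 35 ≡ 11; y = λ·(29 - 11) - 11 ≡ 6. → (11, 6)
6G: (11, 6) + (6, 16). λ = (16 - 6)/(6 - 11) ≡ 10/32 mod 37. 32⁻¹ ≡ 22 (mod 37), so λ ≡ 35.
  x = λ² - 11 - 6 = 1225 - 17 ≡ 24; y = λ·(11 - 24) - 6 ≡ 20. → (24, 20)
7G: (24, 20) + (6, 16). λ = (16 - 20)/(6 - 24) ≡ 33/19 mod 37. 19⁻¹ ≡ 2 (mod 37), so λ ≡ 29.
  x = λ² - 24 - 6 = 841 - 30 ≡ 34; y = λ·(24 - 34) - 20 ≡ 23. → (34, 23)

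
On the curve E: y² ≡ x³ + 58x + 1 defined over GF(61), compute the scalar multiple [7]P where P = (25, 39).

(41, 33)

Repeated addition: build up to 7P.
2P: tangent at (25, 39): λ = (3·25² + 58)/(2·39) ≡ 42/17. 17⁻¹ ≡ 18 (mod 61) since 17·18 = 306 ≡ 1, so λ ≡ 42·18 ≡ 24.
  x = λ² - 25 - 25 = 576 - 50 ≡ 38; y = λ·(25 - 38) - 39 ≡ 15. → (38, 15)
3P: (38, 15) + (25, 39). λ = (39 - 15)/(25 - 38) ≡ 24/48 mod 61. 48⁻¹ ≡ 14 (mod 61) since 48·14 = 672 ≡ 1, so λ ≡ 31.
  x = λ² - 38 - 25 = 961 - 63 ≡ 44; y = λ·(38 - 44) - 15 ≡ 43. → (44, 43)
4P: (44, 43) + (25, 39). λ = (39 - 43)/(25 - 44) ≡ 57/42 mod 61. 42⁻¹ ≡ 16 (mod 61), so λ ≡ 58.
  x = λ² - 44 - 25 = 3364 - 69 ≡ 1; y = λ·(44 - 1) - 43 ≡ 11. → (1, 11)
5P: (1, 11) + (25, 39). λ = (39 - 11)/(25 - 1) ≡ 28/24 mod 61. 24⁻¹ ≡ 28 (mod 61), so λ ≡ 52.
  x = λ² - 1 - 25 = 2704 - 26 ≡ 55; y = λ·(1 - 55) - 11 ≡ 48. → (55, 48)
6P: (55, 48) + (25, 39). λ = (39 - 48)/(25 - 55) ≡ 52/31 mod 61. 31⁻¹ ≡ 2 (mod 61), so λ ≡ 43.
  x = λ² - 55 - 25 = 1849 - 80 ≡ 0; y = λ·(55 - 0) - 48 ≡ 60. → (0, 60)
7P: (0, 60) + (25, 39). λ = (39 - 60)/(25 - 0) ≡ 40/25 mod 61. 25⁻¹ ≡ 22 (mod 61) since 25·22 = 550 ≡ 1, so λ ≡ 26.
  x = λ² - 0 - 25 = 676 - 25 ≡ 41; y = λ·(0 - 41) - 60 ≡ 33. → (41, 33)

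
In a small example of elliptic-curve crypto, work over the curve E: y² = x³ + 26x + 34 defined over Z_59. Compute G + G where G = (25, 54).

tangent at (25, 54): λ = (3·25² + 26)/(2·54) ≡ 13/49. 49⁻¹ ≡ 53 (mod 59) since 49·53 = 2597 ≡ 1, so λ ≡ 13·53 ≡ 40.
  x = λ² - 25 - 25 = 1600 - 50 ≡ 16; y = λ·(25 - 16) - 54 ≡ 11. → (16, 11)

(16, 11)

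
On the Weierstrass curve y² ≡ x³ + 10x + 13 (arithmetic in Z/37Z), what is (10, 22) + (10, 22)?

(21, 30)

tangent at (10, 22): λ = (3·10² + 10)/(2·22) ≡ 14/7. 7⁻¹ ≡ 16 (mod 37) since 7·16 = 112 ≡ 1, so λ ≡ 14·16 ≡ 2.
  x = λ² - 10 - 10 = 4 - 20 ≡ 21; y = λ·(10 - 21) - 22 ≡ 30. → (21, 30)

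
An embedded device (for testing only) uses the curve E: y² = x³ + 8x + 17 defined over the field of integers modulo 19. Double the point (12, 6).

tangent at (12, 6): λ = (3·12² + 8)/(2·6) ≡ 3/12. 12⁻¹ ≡ 8 (mod 19), so λ ≡ 3·8 ≡ 5.
  x = λ² - 12 - 12 = 25 - 24 ≡ 1; y = λ·(12 - 1) - 6 ≡ 11. → (1, 11)

(1, 11)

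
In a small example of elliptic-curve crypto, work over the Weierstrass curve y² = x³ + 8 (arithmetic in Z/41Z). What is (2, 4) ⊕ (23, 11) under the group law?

(7, 8)

(2, 4) + (23, 11). λ = (11 - 4)/(23 - 2) ≡ 7/21 mod 41. 21⁻¹ ≡ 2 (mod 41), so λ ≡ 14.
  x = λ² - 2 - 23 = 196 - 25 ≡ 7; y = λ·(2 - 7) - 4 ≡ 8. → (7, 8)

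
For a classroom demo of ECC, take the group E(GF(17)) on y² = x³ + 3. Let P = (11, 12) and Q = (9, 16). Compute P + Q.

(11, 12) + (9, 16). λ = (16 - 12)/(9 - 11) ≡ 4/15 mod 17. 15⁻¹ ≡ 8 (mod 17) since 15·8 = 120 ≡ 1, so λ ≡ 15.
  x = λ² - 11 - 9 = 225 - 20 ≡ 1; y = λ·(11 - 1) - 12 ≡ 2. → (1, 2)

(1, 2)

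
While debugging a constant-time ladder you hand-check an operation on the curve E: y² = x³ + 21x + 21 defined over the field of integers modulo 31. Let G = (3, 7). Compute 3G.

(27, 20)

Repeated addition: build up to 3G.
2G: tangent at (3, 7): λ = (3·3² + 21)/(2·7) ≡ 17/14. 14⁻¹ ≡ 20 (mod 31) since 14·20 = 280 ≡ 1, so λ ≡ 17·20 ≡ 30.
  x = λ² - 3 - 3 = 900 - 6 ≡ 26; y = λ·(3 - 26) - 7 ≡ 16. → (26, 16)
3G: (26, 16) + (3, 7). λ = (7 - 16)/(3 - 26) ≡ 22/8 mod 31. 8⁻¹ ≡ 4 (mod 31), so λ ≡ 26.
  x = λ² - 26 - 3 = 676 - 29 ≡ 27; y = λ·(26 - 27) - 16 ≡ 20. → (27, 20)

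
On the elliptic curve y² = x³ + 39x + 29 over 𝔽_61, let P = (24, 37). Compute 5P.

(44, 59)

Double-and-add on 5 = (101)₂. Start with P = (24, 37) for the leading 1-bit.
double: tangent at (24, 37): λ = (3·24² + 39)/(2·37) ≡ 59/13. 13⁻¹ ≡ 47 (mod 61) since 13·47 = 611 ≡ 1, so λ ≡ 59·47 ≡ 28.
  x = λ² - 24 - 24 = 784 - 48 ≡ 4; y = λ·(24 - 4) - 37 ≡ 35. → (4, 35)
double: tangent at (4, 35): λ = (3·4² + 39)/(2·35) ≡ 26/9. 9⁻¹ ≡ 34 (mod 61), so λ ≡ 26·34 ≡ 30.
  x = λ² - 4 - 4 = 900 - 8 ≡ 38; y = λ·(4 - 38) - 35 ≡ 43. → (38, 43)
add P: (38, 43) + (24, 37). λ = (37 - 43)/(24 - 38) ≡ 55/47 mod 61. 47⁻¹ ≡ 13 (mod 61) since 47·13 = 611 ≡ 1, so λ ≡ 44.
  x = λ² - 38 - 24 = 1936 - 62 ≡ 44; y = λ·(38 - 44) - 43 ≡ 59. → (44, 59)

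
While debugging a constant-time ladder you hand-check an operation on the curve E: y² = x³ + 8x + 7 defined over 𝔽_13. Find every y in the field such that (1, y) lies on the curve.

x³ + 8x + 7 = 16 ≡ 3 (mod 13).
Square roots of 3 mod 13: 4 and 9 (since 4² = 16 ≡ 3).

4, 9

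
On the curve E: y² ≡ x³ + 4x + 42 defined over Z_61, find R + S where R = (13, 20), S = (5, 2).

(13, 20) + (5, 2). λ = (2 - 20)/(5 - 13) ≡ 43/53 mod 61. 53⁻¹ ≡ 38 (mod 61), so λ ≡ 48.
  x = λ² - 13 - 5 = 2304 - 18 ≡ 29; y = λ·(13 - 29) - 20 ≡ 5. → (29, 5)

(29, 5)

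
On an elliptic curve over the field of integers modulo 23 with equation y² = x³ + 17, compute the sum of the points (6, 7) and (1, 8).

(5, 2)

(6, 7) + (1, 8). λ = (8 - 7)/(1 - 6) ≡ 1/18 mod 23. 18⁻¹ ≡ 9 (mod 23), so λ ≡ 9.
  x = λ² - 6 - 1 = 81 - 7 ≡ 5; y = λ·(6 - 5) - 7 ≡ 2. → (5, 2)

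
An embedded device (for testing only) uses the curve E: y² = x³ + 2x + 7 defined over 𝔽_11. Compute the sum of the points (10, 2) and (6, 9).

(10, 2) + (6, 9). λ = (9 - 2)/(6 - 10) ≡ 7/7 mod 11. 7⁻¹ ≡ 8 (mod 11), so λ ≡ 1.
  x = λ² - 10 - 6 = 1 - 16 ≡ 7; y = λ·(10 - 7) - 2 ≡ 1. → (7, 1)

(7, 1)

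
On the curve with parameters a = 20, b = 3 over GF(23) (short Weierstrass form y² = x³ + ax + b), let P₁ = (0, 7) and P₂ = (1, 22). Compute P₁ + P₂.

(0, 7) + (1, 22). λ = (22 - 7)/(1 - 0) ≡ 15/1 mod 23. 1⁻¹ ≡ 1 (mod 23), so λ ≡ 15.
  x = λ² - 0 - 1 = 225 - 1 ≡ 17; y = λ·(0 - 17) - 7 ≡ 14. → (17, 14)

(17, 14)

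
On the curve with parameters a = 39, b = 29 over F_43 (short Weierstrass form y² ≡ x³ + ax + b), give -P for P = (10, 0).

-(10, 0) = (10, -0 mod 43) = (10, 0).

(10, 0)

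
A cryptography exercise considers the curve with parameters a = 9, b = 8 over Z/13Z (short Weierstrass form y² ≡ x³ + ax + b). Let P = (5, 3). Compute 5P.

Double-and-add on 5 = (101)₂. Start with P = (5, 3) for the leading 1-bit.
double: tangent at (5, 3): λ = (3·5² + 9)/(2·3) ≡ 6/6. 6⁻¹ ≡ 11 (mod 13), so λ ≡ 6·11 ≡ 1.
  x = λ² - 5 - 5 = 1 - 10 ≡ 4; y = λ·(5 - 4) - 3 ≡ 11. → (4, 11)
double: tangent at (4, 11): λ = (3·4² + 9)/(2·11) ≡ 5/9. 9⁻¹ ≡ 3 (mod 13) since 9·3 = 27 ≡ 1, so λ ≡ 5·3 ≡ 2.
  x = λ² - 4 - 4 = 4 - 8 ≡ 9; y = λ·(4 - 9) - 11 ≡ 5. → (9, 5)
add P: (9, 5) + (5, 3). λ = (3 - 5)/(5 - 9) ≡ 11/9 mod 13. 9⁻¹ ≡ 3 (mod 13), so λ ≡ 7.
  x = λ² - 9 - 5 = 49 - 14 ≡ 9; y = λ·(9 - 9) - 5 ≡ 8. → (9, 8)

(9, 8)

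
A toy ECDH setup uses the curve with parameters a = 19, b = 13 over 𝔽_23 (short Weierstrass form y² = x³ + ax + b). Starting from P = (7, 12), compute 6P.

(7, 12)

Repeated addition: build up to 6P.
2P: tangent at (7, 12): λ = (3·7² + 19)/(2·12) ≡ 5/1. 1⁻¹ ≡ 1 (mod 23), so λ ≡ 5·1 ≡ 5.
  x = λ² - 7 - 7 = 25 - 14 ≡ 11; y = λ·(7 - 11) - 12 ≡ 14. → (11, 14)
3P: (11, 14) + (7, 12). λ = (12 - 14)/(7 - 11) ≡ 21/19 mod 23. 19⁻¹ ≡ 17 (mod 23), so λ ≡ 12.
  x = λ² - 11 - 7 = 144 - 18 ≡ 11; y = λ·(11 - 11) - 14 ≡ 9. → (11, 9)
4P: (11, 9) + (7, 12). λ = (12 - 9)/(7 - 11) ≡ 3/19 mod 23. 19⁻¹ ≡ 17 (mod 23) since 19·17 = 323 ≡ 1, so λ ≡ 5.
  x = λ² - 11 - 7 = 25 - 18 ≡ 7; y = λ·(11 - 7) - 9 ≡ 11. → (7, 11)
5P: (7, 11) + (7, 12): same x and y₁ ≡ -y₂, so the sum is O.
6P: O + (7, 12) = (7, 12) (identity).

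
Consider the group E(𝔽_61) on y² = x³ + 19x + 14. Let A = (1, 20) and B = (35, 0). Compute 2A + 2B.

First 2A:
Repeated addition: build up to 2A.
2A: tangent at (1, 20): λ = (3·1² + 19)/(2·20) ≡ 22/40. 40⁻¹ ≡ 29 (mod 61) since 40·29 = 1160 ≡ 1, so λ ≡ 22·29 ≡ 28.
  x = λ² - 1 - 1 = 784 - 2 ≡ 50; y = λ·(1 - 50) - 20 ≡ 11. → (50, 11)
2A = (50, 11).
Next 2B:
Repeated addition: build up to 2B.
2B: (35, 0) + (35, 0): same x and y₁ ≡ -y₂, so the sum is 𝒪.
2B = 𝒪.
Finally 2A + 2B:
(50, 11) + 𝒪 = (50, 11) (identity).

(50, 11)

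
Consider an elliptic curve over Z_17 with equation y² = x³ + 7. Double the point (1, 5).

tangent at (1, 5): λ = (3·1² + 0)/(2·5) ≡ 3/10. 10⁻¹ ≡ 12 (mod 17) since 10·12 = 120 ≡ 1, so λ ≡ 3·12 ≡ 2.
  x = λ² - 1 - 1 = 4 - 2 ≡ 2; y = λ·(1 - 2) - 5 ≡ 10. → (2, 10)

(2, 10)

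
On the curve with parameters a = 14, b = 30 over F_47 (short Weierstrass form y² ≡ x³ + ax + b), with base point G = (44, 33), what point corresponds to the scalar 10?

(26, 43)

Repeated addition: build up to 10G.
2G: tangent at (44, 33): λ = (3·44² + 14)/(2·33) ≡ 41/19. 19⁻¹ ≡ 5 (mod 47) since 19·5 = 95 ≡ 1, so λ ≡ 41·5 ≡ 17.
  x = λ² - 44 - 44 = 289 - 88 ≡ 13; y = λ·(44 - 13) - 33 ≡ 24. → (13, 24)
3G: (13, 24) + (44, 33). λ = (33 - 24)/(44 - 13) ≡ 9/31 mod 47. 31⁻¹ ≡ 44 (mod 47), so λ ≡ 20.
  x = λ² - 13 - 44 = 400 - 57 ≡ 14; y = λ·(13 - 14) - 24 ≡ 3. → (14, 3)
4G: (14, 3) + (44, 33). λ = (33 - 3)/(44 - 14) ≡ 30/30 mod 47. 30⁻¹ ≡ 11 (mod 47), so λ ≡ 1.
  x = λ² - 14 - 44 = 1 - 58 ≡ 37; y = λ·(14 - 37) - 3 ≡ 21. → (37, 21)
5G: (37, 21) + (44, 33). λ = (33 - 21)/(44 - 37) ≡ 12/7 mod 47. 7⁻¹ ≡ 27 (mod 47), so λ ≡ 42.
  x = λ² - 37 - 44 = 1764 - 81 ≡ 38; y = λ·(37 - 38) - 21 ≡ 31. → (38, 31)
6G: (38, 31) + (44, 33). λ = (33 - 31)/(44 - 38) ≡ 2/6 mod 47. 6⁻¹ ≡ 8 (mod 47), so λ ≡ 16.
  x = λ² - 38 - 44 = 256 - 82 ≡ 33; y = λ·(38 - 33) - 31 ≡ 2. → (33, 2)
7G: (33, 2) + (44, 33). λ = (33 - 2)/(44 - 33) ≡ 31/11 mod 47. 11⁻¹ ≡ 30 (mod 47), so λ ≡ 37.
  x = λ² - 33 - 44 = 1369 - 77 ≡ 23; y = λ·(33 - 23) - 2 ≡ 39. → (23, 39)
8G: (23, 39) + (44, 33). λ = (33 - 39)/(44 - 23) ≡ 41/21 mod 47. 21⁻¹ ≡ 9 (mod 47), so λ ≡ 40.
  x = λ² - 23 - 44 = 1600 - 67 ≡ 29; y = λ·(23 - 29) - 39 ≡ 3. → (29, 3)
9G: (29, 3) + (44, 33). λ = (33 - 3)/(44 - 29) ≡ 30/15 mod 47. 15⁻¹ ≡ 22 (mod 47), so λ ≡ 2.
  x = λ² - 29 - 44 = 4 - 73 ≡ 25; y = λ·(29 - 25) - 3 ≡ 5. → (25, 5)
10G: (25, 5) + (44, 33). λ = (33 - 5)/(44 - 25) ≡ 28/19 mod 47. 19⁻¹ ≡ 5 (mod 47), so λ ≡ 46.
  x = λ² - 25 - 44 = 2116 - 69 ≡ 26; y = λ·(25 - 26) - 5 ≡ 43. → (26, 43)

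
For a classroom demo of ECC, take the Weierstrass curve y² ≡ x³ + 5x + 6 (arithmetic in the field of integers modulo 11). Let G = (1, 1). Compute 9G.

(10, 0)

Double-and-add on 9 = (1001)₂. Start with G = (1, 1) for the leading 1-bit.
double: tangent at (1, 1): λ = (3·1² + 5)/(2·1) ≡ 8/2. 2⁻¹ ≡ 6 (mod 11), so λ ≡ 8·6 ≡ 4.
  x = λ² - 1 - 1 = 16 - 2 ≡ 3; y = λ·(1 - 3) - 1 ≡ 2. → (3, 2)
double: tangent at (3, 2): λ = (3·3² + 5)/(2·2) ≡ 10/4. 4⁻¹ ≡ 3 (mod 11) since 4·3 = 12 ≡ 1, so λ ≡ 10·3 ≡ 8.
  x = λ² - 3 - 3 = 64 - 6 ≡ 3; y = λ·(3 - 3) - 2 ≡ 9. → (3, 9)
double: tangent at (3, 9): λ = (3·3² + 5)/(2·9) ≡ 10/7. 7⁻¹ ≡ 8 (mod 11), so λ ≡ 10·8 ≡ 3.
  x = λ² - 3 - 3 = 9 - 6 ≡ 3; y = λ·(3 - 3) - 9 ≡ 2. → (3, 2)
add G: (3, 2) + (1, 1). λ = (1 - 2)/(1 - 3) ≡ 10/9 mod 11. 9⁻¹ ≡ 5 (mod 11) since 9·5 = 45 ≡ 1, so λ ≡ 6.
  x = λ² - 3 - 1 = 36 - 4 ≡ 10; y = λ·(3 - 10) - 2 ≡ 0. → (10, 0)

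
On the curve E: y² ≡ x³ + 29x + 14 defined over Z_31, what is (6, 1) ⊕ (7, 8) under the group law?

(5, 6)

(6, 1) + (7, 8). λ = (8 - 1)/(7 - 6) ≡ 7/1 mod 31. 1⁻¹ ≡ 1 (mod 31), so λ ≡ 7.
  x = λ² - 6 - 7 = 49 - 13 ≡ 5; y = λ·(6 - 5) - 1 ≡ 6. → (5, 6)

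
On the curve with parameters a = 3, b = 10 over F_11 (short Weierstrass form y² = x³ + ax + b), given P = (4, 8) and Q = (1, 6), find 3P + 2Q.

(4, 3)

First 3P:
Repeated addition: build up to 3P.
2P: tangent at (4, 8): λ = (3·4² + 3)/(2·8) ≡ 7/5. 5⁻¹ ≡ 9 (mod 11) since 5·9 = 45 ≡ 1, so λ ≡ 7·9 ≡ 8.
  x = λ² - 4 - 4 = 64 - 8 ≡ 1; y = λ·(4 - 1) - 8 ≡ 5. → (1, 5)
3P: (1, 5) + (4, 8). λ = (8 - 5)/(4 - 1) ≡ 3/3 mod 11. 3⁻¹ ≡ 4 (mod 11), so λ ≡ 1.
  x = λ² - 1 - 4 = 1 - 5 ≡ 7; y = λ·(1 - 7) - 5 ≡ 0. → (7, 0)
3P = (7, 0).
Next 2Q:
Repeated addition: build up to 2Q.
2Q: tangent at (1, 6): λ = (3·1² + 3)/(2·6) ≡ 6/1. 1⁻¹ ≡ 1 (mod 11) since 1·1 = 1 ≡ 1, so λ ≡ 6·1 ≡ 6.
  x = λ² - 1 - 1 = 36 - 2 ≡ 1; y = λ·(1 - 1) - 6 ≡ 5. → (1, 5)
2Q = (1, 5).
Finally 3P + 2Q:
(7, 0) + (1, 5). λ = (5 - 0)/(1 - 7) ≡ 5/5 mod 11. 5⁻¹ ≡ 9 (mod 11) since 5·9 = 45 ≡ 1, so λ ≡ 1.
  x = λ² - 7 - 1 = 1 - 8 ≡ 4; y = λ·(7 - 4) - 0 ≡ 3. → (4, 3)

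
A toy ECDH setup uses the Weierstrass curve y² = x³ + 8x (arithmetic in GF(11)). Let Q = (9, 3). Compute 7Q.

(9, 3)

Repeated addition: build up to 7Q.
2Q: tangent at (9, 3): λ = (3·9² + 8)/(2·3) ≡ 9/6. 6⁻¹ ≡ 2 (mod 11) since 6·2 = 12 ≡ 1, so λ ≡ 9·2 ≡ 7.
  x = λ² - 9 - 9 = 49 - 18 ≡ 9; y = λ·(9 - 9) - 3 ≡ 8. → (9, 8)
3Q: (9, 8) + (9, 3): same x and y₁ ≡ -y₂, so the sum is 𝒪.
4Q: 𝒪 + (9, 3) = (9, 3) (identity).
5Q: tangent at (9, 3): λ = (3·9² + 8)/(2·3) ≡ 9/6. 6⁻¹ ≡ 2 (mod 11) since 6·2 = 12 ≡ 1, so λ ≡ 9·2 ≡ 7.
  x = λ² - 9 - 9 = 49 - 18 ≡ 9; y = λ·(9 - 9) - 3 ≡ 8. → (9, 8)
6Q: (9, 8) + (9, 3): same x and y₁ ≡ -y₂, so the sum is 𝒪.
7Q: 𝒪 + (9, 3) = (9, 3) (identity).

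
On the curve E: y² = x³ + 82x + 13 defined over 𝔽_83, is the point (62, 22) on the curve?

y² = 22² ≡ 69; x³ + 82x + 13 = 243425 ≡ 69 (mod 83). 69 = 69.

yes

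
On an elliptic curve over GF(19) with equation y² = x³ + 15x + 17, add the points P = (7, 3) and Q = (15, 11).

(7, 3) + (15, 11). λ = (11 - 3)/(15 - 7) ≡ 8/8 mod 19. 8⁻¹ ≡ 12 (mod 19) since 8·12 = 96 ≡ 1, so λ ≡ 1.
  x = λ² - 7 - 15 = 1 - 22 ≡ 17; y = λ·(7 - 17) - 3 ≡ 6. → (17, 6)

(17, 6)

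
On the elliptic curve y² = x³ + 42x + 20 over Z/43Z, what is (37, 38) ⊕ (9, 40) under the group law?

(37, 38) + (9, 40). λ = (40 - 38)/(9 - 37) ≡ 2/15 mod 43. 15⁻¹ ≡ 23 (mod 43) since 15·23 = 345 ≡ 1, so λ ≡ 3.
  x = λ² - 37 - 9 = 9 - 46 ≡ 6; y = λ·(37 - 6) - 38 ≡ 12. → (6, 12)

(6, 12)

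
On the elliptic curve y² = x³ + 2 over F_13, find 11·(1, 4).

Write G = (1, 4).
Double-and-add on 11 = (1011)₂. Start with G = (1, 4) for the leading 1-bit.
double: tangent at (1, 4): λ = (3·1² + 0)/(2·4) ≡ 3/8. 8⁻¹ ≡ 5 (mod 13) since 8·5 = 40 ≡ 1, so λ ≡ 3·5 ≡ 2.
  x = λ² - 1 - 1 = 4 - 2 ≡ 2; y = λ·(1 - 2) - 4 ≡ 7. → (2, 7)
double: tangent at (2, 7): λ = (3·2² + 0)/(2·7) ≡ 12/1. 1⁻¹ ≡ 1 (mod 13), so λ ≡ 12·1 ≡ 12.
  x = λ² - 2 - 2 = 144 - 4 ≡ 10; y = λ·(2 - 10) - 7 ≡ 1. → (10, 1)
add G: (10, 1) + (1, 4). λ = (4 - 1)/(1 - 10) ≡ 3/4 mod 13. 4⁻¹ ≡ 10 (mod 13) since 4·10 = 40 ≡ 1, so λ ≡ 4.
  x = λ² - 10 - 1 = 16 - 11 ≡ 5; y = λ·(10 - 5) - 1 ≡ 6. → (5, 6)
double: tangent at (5, 6): λ = (3·5² + 0)/(2·6) ≡ 10/12. 12⁻¹ ≡ 12 (mod 13) since 12·12 = 144 ≡ 1, so λ ≡ 10·12 ≡ 3.
  x = λ² - 5 - 5 = 9 - 10 ≡ 12; y = λ·(5 - 12) - 6 ≡ 12. → (12, 12)
add G: (12, 12) + (1, 4). λ = (4 - 12)/(1 - 12) ≡ 5/2 mod 13. 2⁻¹ ≡ 7 (mod 13) since 2·7 = 14 ≡ 1, so λ ≡ 9.
  x = λ² - 12 - 1 = 81 - 13 ≡ 3; y = λ·(12 - 3) - 12 ≡ 4. → (3, 4)

(3, 4)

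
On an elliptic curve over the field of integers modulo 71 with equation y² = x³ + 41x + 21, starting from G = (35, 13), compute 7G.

(64, 39)

Repeated addition: build up to 7G.
2G: tangent at (35, 13): λ = (3·35² + 41)/(2·13) ≡ 24/26. 26⁻¹ ≡ 41 (mod 71) since 26·41 = 1066 ≡ 1, so λ ≡ 24·41 ≡ 61.
  x = λ² - 35 - 35 = 3721 - 70 ≡ 30; y = λ·(35 - 30) - 13 ≡ 8. → (30, 8)
3G: (30, 8) + (35, 13). λ = (13 - 8)/(35 - 30) ≡ 5/5 mod 71. 5⁻¹ ≡ 57 (mod 71) since 5·57 = 285 ≡ 1, so λ ≡ 1.
  x = λ² - 30 - 35 = 1 - 65 ≡ 7; y = λ·(30 - 7) - 8 ≡ 15. → (7, 15)
4G: (7, 15) + (35, 13). λ = (13 - 15)/(35 - 7) ≡ 69/28 mod 71. 28⁻¹ ≡ 33 (mod 71), so λ ≡ 5.
  x = λ² - 7 - 35 = 25 - 42 ≡ 54; y = λ·(7 - 54) - 15 ≡ 34. → (54, 34)
5G: (54, 34) + (35, 13). λ = (13 - 34)/(35 - 54) ≡ 50/52 mod 71. 52⁻¹ ≡ 56 (mod 71) since 52·56 = 2912 ≡ 1, so λ ≡ 31.
  x = λ² - 54 - 35 = 961 - 89 ≡ 20; y = λ·(54 - 20) - 34 ≡ 26. → (20, 26)
6G: (20, 26) + (35, 13). λ = (13 - 26)/(35 - 20) ≡ 58/15 mod 71. 15⁻¹ ≡ 19 (mod 71), so λ ≡ 37.
  x = λ² - 20 - 35 = 1369 - 55 ≡ 36; y = λ·(20 - 36) - 26 ≡ 21. → (36, 21)
7G: (36, 21) + (35, 13). λ = (13 - 21)/(35 - 36) ≡ 63/70 mod 71. 70⁻¹ ≡ 70 (mod 71), so λ ≡ 8.
  x = λ² - 36 - 35 = 64 - 71 ≡ 64; y = λ·(36 - 64) - 21 ≡ 39. → (64, 39)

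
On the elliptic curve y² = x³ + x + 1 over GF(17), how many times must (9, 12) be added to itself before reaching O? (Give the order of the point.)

2P: tangent at (9, 12): λ = (3·9² + 1)/(2·12) ≡ 6/7. 7⁻¹ ≡ 5 (mod 17), so λ ≡ 6·5 ≡ 13.
  x = λ² - 9 - 9 = 169 - 18 ≡ 15; y = λ·(9 - 15) - 12 ≡ 12. → (15, 12)
3P: (15, 12) + (9, 12). λ = (12 - 12)/(9 - 15) ≡ 0/11 mod 17. 11⁻¹ ≡ 14 (mod 17), so λ ≡ 0.
  x = λ² - 15 - 9 = 0 - 24 ≡ 10; y = λ·(15 - 10) - 12 ≡ 5. → (10, 5)
4P: (10, 5) + (9, 12). λ = (12 - 5)/(9 - 10) ≡ 7/16 mod 17. 16⁻¹ ≡ 16 (mod 17) since 16·16 = 256 ≡ 1, so λ ≡ 10.
  x = λ² - 10 - 9 = 100 - 19 ≡ 13; y = λ·(10 - 13) - 5 ≡ 16. → (13, 16)
5P: (13, 16) + (9, 12). λ = (12 - 16)/(9 - 13) ≡ 13/13 mod 17. 13⁻¹ ≡ 4 (mod 17), so λ ≡ 1.
  x = λ² - 13 - 9 = 1 - 22 ≡ 13; y = λ·(13 - 13) - 16 ≡ 1. → (13, 1)
6P: (13, 1) + (9, 12). λ = (12 - 1)/(9 - 13) ≡ 11/13 mod 17. 13⁻¹ ≡ 4 (mod 17) since 13·4 = 52 ≡ 1, so λ ≡ 10.
  x = λ² - 13 - 9 = 100 - 22 ≡ 10; y = λ·(13 - 10) - 1 ≡ 12. → (10, 12)
7P: (10, 12) + (9, 12). λ = (12 - 12)/(9 - 10) ≡ 0/16 mod 17. 16⁻¹ ≡ 16 (mod 17), so λ ≡ 0.
  x = λ² - 10 - 9 = 0 - 19 ≡ 15; y = λ·(10 - 15) - 12 ≡ 5. → (15, 5)
8P: (15, 5) + (9, 12). λ = (12 - 5)/(9 - 15) ≡ 7/11 mod 17. 11⁻¹ ≡ 14 (mod 17), so λ ≡ 13.
  x = λ² - 15 - 9 = 169 - 24 ≡ 9; y = λ·(15 - 9) - 5 ≡ 5. → (9, 5)
9P: (9, 5) + (9, 12): same x and y₁ ≡ -y₂, so the sum is O.
9P = O, so the order is 9.

9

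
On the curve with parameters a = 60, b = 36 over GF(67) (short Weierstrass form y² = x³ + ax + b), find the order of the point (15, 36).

12

2P: tangent at (15, 36): λ = (3·15² + 60)/(2·36) ≡ 65/5. 5⁻¹ ≡ 27 (mod 67), so λ ≡ 65·27 ≡ 13.
  x = λ² - 15 - 15 = 169 - 30 ≡ 5; y = λ·(15 - 5) - 36 ≡ 27. → (5, 27)
3P: (5, 27) + (15, 36). λ = (36 - 27)/(15 - 5) ≡ 9/10 mod 67. 10⁻¹ ≡ 47 (mod 67), so λ ≡ 21.
  x = λ² - 5 - 15 = 441 - 20 ≡ 19; y = λ·(5 - 19) - 27 ≡ 14. → (19, 14)
4P: (19, 14) + (15, 36). λ = (36 - 14)/(15 - 19) ≡ 22/63 mod 67. 63⁻¹ ≡ 50 (mod 67), so λ ≡ 28.
  x = λ² - 19 - 15 = 784 - 34 ≡ 13; y = λ·(19 - 13) - 14 ≡ 20. → (13, 20)
5P: (13, 20) + (15, 36). λ = (36 - 20)/(15 - 13) ≡ 16/2 mod 67. 2⁻¹ ≡ 34 (mod 67) since 2·34 = 68 ≡ 1, so λ ≡ 8.
  x = λ² - 13 - 15 = 64 - 28 ≡ 36; y = λ·(13 - 36) - 20 ≡ 64. → (36, 64)
6P: (36, 64) + (15, 36). λ = (36 - 64)/(15 - 36) ≡ 39/46 mod 67. 46⁻¹ ≡ 51 (mod 67), so λ ≡ 46.
  x = λ² - 36 - 15 = 2116 - 51 ≡ 55; y = λ·(36 - 55) - 64 ≡ 0. → (55, 0)
7P: (55, 0) + (15, 36). λ = (36 - 0)/(15 - 55) ≡ 36/27 mod 67. 27⁻¹ ≡ 5 (mod 67), so λ ≡ 46.
  x = λ² - 55 - 15 = 2116 - 70 ≡ 36; y = λ·(55 - 36) - 0 ≡ 3. → (36, 3)
8P: (36, 3) + (15, 36). λ = (36 - 3)/(15 - 36) ≡ 33/46 mod 67. 46⁻¹ ≡ 51 (mod 67) since 46·51 = 2346 ≡ 1, so λ ≡ 8.
  x = λ² - 36 - 15 = 64 - 51 ≡ 13; y = λ·(36 - 13) - 3 ≡ 47. → (13, 47)
9P: (13, 47) + (15, 36). λ = (36 - 47)/(15 - 13) ≡ 56/2 mod 67. 2⁻¹ ≡ 34 (mod 67), so λ ≡ 28.
  x = λ² - 13 - 15 = 784 - 28 ≡ 19; y = λ·(13 - 19) - 47 ≡ 53. → (19, 53)
10P: (19, 53) + (15, 36). λ = (36 - 53)/(15 - 19) ≡ 50/63 mod 67. 63⁻¹ ≡ 50 (mod 67), so λ ≡ 21.
  x = λ² - 19 - 15 = 441 - 34 ≡ 5; y = λ·(19 - 5) - 53 ≡ 40. → (5, 40)
11P: (5, 40) + (15, 36). λ = (36 - 40)/(15 - 5) ≡ 63/10 mod 67. 10⁻¹ ≡ 47 (mod 67) since 10·47 = 470 ≡ 1, so λ ≡ 13.
  x = λ² - 5 - 15 = 169 - 20 ≡ 15; y = λ·(5 - 15) - 40 ≡ 31. → (15, 31)
12P: (15, 31) + (15, 36): same x and y₁ ≡ -y₂, so the sum is 𝒪.
12P = 𝒪, so the order is 12.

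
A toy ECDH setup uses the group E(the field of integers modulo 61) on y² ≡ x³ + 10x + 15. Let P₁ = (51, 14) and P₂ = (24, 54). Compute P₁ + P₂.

(51, 14) + (24, 54). λ = (54 - 14)/(24 - 51) ≡ 40/34 mod 61. 34⁻¹ ≡ 9 (mod 61) since 34·9 = 306 ≡ 1, so λ ≡ 55.
  x = λ² - 51 - 24 = 3025 - 75 ≡ 22; y = λ·(51 - 22) - 14 ≡ 56. → (22, 56)

(22, 56)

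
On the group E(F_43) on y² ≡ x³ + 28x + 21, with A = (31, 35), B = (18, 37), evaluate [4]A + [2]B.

First 4A:
Double-and-add on 4 = (100)₂. Start with A = (31, 35) for the leading 1-bit.
double: tangent at (31, 35): λ = (3·31² + 28)/(2·35) ≡ 30/27. 27⁻¹ ≡ 8 (mod 43) since 27·8 = 216 ≡ 1, so λ ≡ 30·8 ≡ 25.
  x = λ² - 31 - 31 = 625 - 62 ≡ 4; y = λ·(31 - 4) - 35 ≡ 38. → (4, 38)
double: tangent at (4, 38): λ = (3·4² + 28)/(2·38) ≡ 33/33. 33⁻¹ ≡ 30 (mod 43) since 33·30 = 990 ≡ 1, so λ ≡ 33·30 ≡ 1.
  x = λ² - 4 - 4 = 1 - 8 ≡ 36; y = λ·(4 - 36) - 38 ≡ 16. → (36, 16)
4A = (36, 16).
Next 2B:
Repeated addition: build up to 2B.
2B: tangent at (18, 37): λ = (3·18² + 28)/(2·37) ≡ 11/31. 31⁻¹ ≡ 25 (mod 43), so λ ≡ 11·25 ≡ 17.
  x = λ² - 18 - 18 = 289 - 36 ≡ 38; y = λ·(18 - 38) - 37 ≡ 10. → (38, 10)
2B = (38, 10).
Finally 4A + 2B:
(36, 16) + (38, 10). λ = (10 - 16)/(38 - 36) ≡ 37/2 mod 43. 2⁻¹ ≡ 22 (mod 43), so λ ≡ 40.
  x = λ² - 36 - 38 = 1600 - 74 ≡ 21; y = λ·(36 - 21) - 16 ≡ 25. → (21, 25)

(21, 25)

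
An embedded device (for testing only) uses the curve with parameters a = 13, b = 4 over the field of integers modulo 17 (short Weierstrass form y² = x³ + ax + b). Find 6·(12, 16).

(8, 5)

Write G = (12, 16).
Double-and-add on 6 = (110)₂. Start with G = (12, 16) for the leading 1-bit.
double: tangent at (12, 16): λ = (3·12² + 13)/(2·16) ≡ 3/15. 15⁻¹ ≡ 8 (mod 17) since 15·8 = 120 ≡ 1, so λ ≡ 3·8 ≡ 7.
  x = λ² - 12 - 12 = 49 - 24 ≡ 8; y = λ·(12 - 8) - 16 ≡ 12. → (8, 12)
add G: (8, 12) + (12, 16). λ = (16 - 12)/(12 - 8) ≡ 4/4 mod 17. 4⁻¹ ≡ 13 (mod 17), so λ ≡ 1.
  x = λ² - 8 - 12 = 1 - 20 ≡ 15; y = λ·(8 - 15) - 12 ≡ 15. → (15, 15)
double: tangent at (15, 15): λ = (3·15² + 13)/(2·15) ≡ 8/13. 13⁻¹ ≡ 4 (mod 17) since 13·4 = 52 ≡ 1, so λ ≡ 8·4 ≡ 15.
  x = λ² - 15 - 15 = 225 - 30 ≡ 8; y = λ·(15 - 8) - 15 ≡ 5. → (8, 5)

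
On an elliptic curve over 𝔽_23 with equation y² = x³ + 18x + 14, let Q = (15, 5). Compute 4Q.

(9, 10)

Double-and-add on 4 = (100)₂. Start with Q = (15, 5) for the leading 1-bit.
double: tangent at (15, 5): λ = (3·15² + 18)/(2·5) ≡ 3/10. 10⁻¹ ≡ 7 (mod 23), so λ ≡ 3·7 ≡ 21.
  x = λ² - 15 - 15 = 441 - 30 ≡ 20; y = λ·(15 - 20) - 5 ≡ 5. → (20, 5)
double: tangent at (20, 5): λ = (3·20² + 18)/(2·5) ≡ 22/10. 10⁻¹ ≡ 7 (mod 23) since 10·7 = 70 ≡ 1, so λ ≡ 22·7 ≡ 16.
  x = λ² - 20 - 20 = 256 - 40 ≡ 9; y = λ·(20 - 9) - 5 ≡ 10. → (9, 10)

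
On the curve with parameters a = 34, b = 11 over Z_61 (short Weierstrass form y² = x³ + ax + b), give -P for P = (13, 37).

-(13, 37) = (13, -37 mod 61) = (13, 24).

(13, 24)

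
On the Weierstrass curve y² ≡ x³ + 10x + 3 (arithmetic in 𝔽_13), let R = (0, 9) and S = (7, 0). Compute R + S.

(0, 9) + (7, 0). λ = (0 - 9)/(7 - 0) ≡ 4/7 mod 13. 7⁻¹ ≡ 2 (mod 13), so λ ≡ 8.
  x = λ² - 0 - 7 = 64 - 7 ≡ 5; y = λ·(0 - 5) - 9 ≡ 3. → (5, 3)

(5, 3)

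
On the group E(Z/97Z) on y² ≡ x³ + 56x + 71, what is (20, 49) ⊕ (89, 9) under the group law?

(91, 2)

(20, 49) + (89, 9). λ = (9 - 49)/(89 - 20) ≡ 57/69 mod 97. 69⁻¹ ≡ 45 (mod 97) since 69·45 = 3105 ≡ 1, so λ ≡ 43.
  x = λ² - 20 - 89 = 1849 - 109 ≡ 91; y = λ·(20 - 91) - 49 ≡ 2. → (91, 2)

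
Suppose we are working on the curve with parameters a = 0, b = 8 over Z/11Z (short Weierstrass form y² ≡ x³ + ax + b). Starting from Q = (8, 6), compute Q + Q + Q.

(8, 5)

Repeated addition: build up to 3Q.
2Q: tangent at (8, 6): λ = (3·8² + 0)/(2·6) ≡ 5/1. 1⁻¹ ≡ 1 (mod 11) since 1·1 = 1 ≡ 1, so λ ≡ 5·1 ≡ 5.
  x = λ² - 8 - 8 = 25 - 16 ≡ 9; y = λ·(8 - 9) - 6 ≡ 0. → (9, 0)
3Q: (9, 0) + (8, 6). λ = (6 - 0)/(8 - 9) ≡ 6/10 mod 11. 10⁻¹ ≡ 10 (mod 11), so λ ≡ 5.
  x = λ² - 9 - 8 = 25 - 17 ≡ 8; y = λ·(9 - 8) - 0 ≡ 5. → (8, 5)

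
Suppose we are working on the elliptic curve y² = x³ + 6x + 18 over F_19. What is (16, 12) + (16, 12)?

tangent at (16, 12): λ = (3·16² + 6)/(2·12) ≡ 14/5. 5⁻¹ ≡ 4 (mod 19), so λ ≡ 14·4 ≡ 18.
  x = λ² - 16 - 16 = 324 - 32 ≡ 7; y = λ·(16 - 7) - 12 ≡ 17. → (7, 17)

(7, 17)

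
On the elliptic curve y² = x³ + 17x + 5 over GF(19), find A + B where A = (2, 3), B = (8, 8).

(2, 3) + (8, 8). λ = (8 - 3)/(8 - 2) ≡ 5/6 mod 19. 6⁻¹ ≡ 16 (mod 19) since 6·16 = 96 ≡ 1, so λ ≡ 4.
  x = λ² - 2 - 8 = 16 - 10 ≡ 6; y = λ·(2 - 6) - 3 ≡ 0. → (6, 0)

(6, 0)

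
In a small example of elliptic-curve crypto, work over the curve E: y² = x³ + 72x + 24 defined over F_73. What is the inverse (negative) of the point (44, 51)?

-(44, 51) = (44, -51 mod 73) = (44, 22).

(44, 22)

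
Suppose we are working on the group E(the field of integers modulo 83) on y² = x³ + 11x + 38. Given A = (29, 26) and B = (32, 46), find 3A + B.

(46, 43)

First 3A:
Repeated addition: build up to 3A.
2A: tangent at (29, 26): λ = (3·29² + 11)/(2·26) ≡ 44/52. 52⁻¹ ≡ 8 (mod 83), so λ ≡ 44·8 ≡ 20.
  x = λ² - 29 - 29 = 400 - 58 ≡ 10; y = λ·(29 - 10) - 26 ≡ 22. → (10, 22)
3A: (10, 22) + (29, 26). λ = (26 - 22)/(29 - 10) ≡ 4/19 mod 83. 19⁻¹ ≡ 35 (mod 83), so λ ≡ 57.
  x = λ² - 10 - 29 = 3249 - 39 ≡ 56; y = λ·(10 - 56) - 22 ≡ 12. → (56, 12)
3A = (56, 12).
Finally 3A + B:
(56, 12) + (32, 46). λ = (46 - 12)/(32 - 56) ≡ 34/59 mod 83. 59⁻¹ ≡ 38 (mod 83) since 59·38 = 2242 ≡ 1, so λ ≡ 47.
  x = λ² - 56 - 32 = 2209 - 88 ≡ 46; y = λ·(56 - 46) - 12 ≡ 43. → (46, 43)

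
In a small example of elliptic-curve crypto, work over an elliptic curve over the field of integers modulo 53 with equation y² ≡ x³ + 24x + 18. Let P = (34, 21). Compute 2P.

(51, 42)

tangent at (34, 21): λ = (3·34² + 24)/(2·21) ≡ 47/42. 42⁻¹ ≡ 24 (mod 53), so λ ≡ 47·24 ≡ 15.
  x = λ² - 34 - 34 = 225 - 68 ≡ 51; y = λ·(34 - 51) - 21 ≡ 42. → (51, 42)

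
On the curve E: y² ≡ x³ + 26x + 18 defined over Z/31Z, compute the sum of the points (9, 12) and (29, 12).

(9, 12) + (29, 12). λ = (12 - 12)/(29 - 9) ≡ 0/20 mod 31. 20⁻¹ ≡ 14 (mod 31), so λ ≡ 0.
  x = λ² - 9 - 29 = 0 - 38 ≡ 24; y = λ·(9 - 24) - 12 ≡ 19. → (24, 19)

(24, 19)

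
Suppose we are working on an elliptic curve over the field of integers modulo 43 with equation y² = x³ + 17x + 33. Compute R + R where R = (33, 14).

tangent at (33, 14): λ = (3·33² + 17)/(2·14) ≡ 16/28. 28⁻¹ ≡ 20 (mod 43) since 28·20 = 560 ≡ 1, so λ ≡ 16·20 ≡ 19.
  x = λ² - 33 - 33 = 361 - 66 ≡ 37; y = λ·(33 - 37) - 14 ≡ 39. → (37, 39)

(37, 39)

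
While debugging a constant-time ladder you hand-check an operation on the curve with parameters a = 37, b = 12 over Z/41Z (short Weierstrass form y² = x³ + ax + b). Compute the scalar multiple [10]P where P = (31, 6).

(6, 9)

Double-and-add on 10 = (1010)₂. Start with P = (31, 6) for the leading 1-bit.
double: tangent at (31, 6): λ = (3·31² + 37)/(2·6) ≡ 9/12. 12⁻¹ ≡ 24 (mod 41) since 12·24 = 288 ≡ 1, so λ ≡ 9·24 ≡ 11.
  x = λ² - 31 - 31 = 121 - 62 ≡ 18; y = λ·(31 - 18) - 6 ≡ 14. → (18, 14)
double: tangent at (18, 14): λ = (3·18² + 37)/(2·14) ≡ 25/28. 28⁻¹ ≡ 22 (mod 41), so λ ≡ 25·22 ≡ 17.
  x = λ² - 18 - 18 = 289 - 36 ≡ 7; y = λ·(18 - 7) - 14 ≡ 9. → (7, 9)
add P: (7, 9) + (31, 6). λ = (6 - 9)/(31 - 7) ≡ 38/24 mod 41. 24⁻¹ ≡ 12 (mod 41) since 24·12 = 288 ≡ 1, so λ ≡ 5.
  x = λ² - 7 - 31 = 25 - 38 ≡ 28; y = λ·(7 - 28) - 9 ≡ 9. → (28, 9)
double: tangent at (28, 9): λ = (3·28² + 37)/(2·9) ≡ 11/18. 18⁻¹ ≡ 16 (mod 41), so λ ≡ 11·16 ≡ 12.
  x = λ² - 28 - 28 = 144 - 56 ≡ 6; y = λ·(28 - 6) - 9 ≡ 9. → (6, 9)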